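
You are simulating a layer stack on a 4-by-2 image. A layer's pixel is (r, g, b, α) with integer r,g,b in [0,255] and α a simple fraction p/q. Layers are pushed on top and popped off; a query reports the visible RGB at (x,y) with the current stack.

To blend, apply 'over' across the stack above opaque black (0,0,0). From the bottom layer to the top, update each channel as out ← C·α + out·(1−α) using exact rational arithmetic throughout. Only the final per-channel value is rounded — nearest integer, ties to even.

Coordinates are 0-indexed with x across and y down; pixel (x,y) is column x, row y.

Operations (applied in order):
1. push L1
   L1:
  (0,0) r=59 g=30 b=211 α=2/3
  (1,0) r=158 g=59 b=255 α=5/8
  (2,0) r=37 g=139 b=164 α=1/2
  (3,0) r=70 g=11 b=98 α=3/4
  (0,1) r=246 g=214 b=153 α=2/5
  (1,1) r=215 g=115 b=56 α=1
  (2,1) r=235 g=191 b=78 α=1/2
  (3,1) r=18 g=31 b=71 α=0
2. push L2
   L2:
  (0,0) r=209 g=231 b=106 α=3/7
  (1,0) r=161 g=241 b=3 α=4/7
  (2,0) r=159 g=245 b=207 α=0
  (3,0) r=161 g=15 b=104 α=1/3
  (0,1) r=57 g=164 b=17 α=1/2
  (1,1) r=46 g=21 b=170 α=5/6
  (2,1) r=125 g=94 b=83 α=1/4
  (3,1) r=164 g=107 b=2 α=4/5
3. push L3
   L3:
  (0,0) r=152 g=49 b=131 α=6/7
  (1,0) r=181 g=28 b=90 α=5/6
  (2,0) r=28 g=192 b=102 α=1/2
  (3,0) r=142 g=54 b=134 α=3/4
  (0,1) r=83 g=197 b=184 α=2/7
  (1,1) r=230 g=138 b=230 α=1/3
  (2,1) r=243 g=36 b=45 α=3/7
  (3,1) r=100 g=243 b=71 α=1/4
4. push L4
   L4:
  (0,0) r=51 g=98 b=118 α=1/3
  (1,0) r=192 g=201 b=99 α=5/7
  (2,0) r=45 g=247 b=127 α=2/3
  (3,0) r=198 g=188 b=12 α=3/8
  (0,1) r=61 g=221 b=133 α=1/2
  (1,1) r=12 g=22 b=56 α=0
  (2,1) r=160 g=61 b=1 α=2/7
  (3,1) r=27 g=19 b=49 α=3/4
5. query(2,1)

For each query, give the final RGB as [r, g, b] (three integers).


query (2,1) [L1,L2,L3,L4] — begin 0,0,0
+L1 (α=1/2) → [235/2, 191/2, 39]
+L2 (α=1/4) → [955/8, 761/8, 50]
+L3 (α=3/7) → [2413/14, 977/14, 335/7]
+L4 (α=2/7) → [16545/98, 6593/98, 1689/49]
rounded: [169, 67, 34]


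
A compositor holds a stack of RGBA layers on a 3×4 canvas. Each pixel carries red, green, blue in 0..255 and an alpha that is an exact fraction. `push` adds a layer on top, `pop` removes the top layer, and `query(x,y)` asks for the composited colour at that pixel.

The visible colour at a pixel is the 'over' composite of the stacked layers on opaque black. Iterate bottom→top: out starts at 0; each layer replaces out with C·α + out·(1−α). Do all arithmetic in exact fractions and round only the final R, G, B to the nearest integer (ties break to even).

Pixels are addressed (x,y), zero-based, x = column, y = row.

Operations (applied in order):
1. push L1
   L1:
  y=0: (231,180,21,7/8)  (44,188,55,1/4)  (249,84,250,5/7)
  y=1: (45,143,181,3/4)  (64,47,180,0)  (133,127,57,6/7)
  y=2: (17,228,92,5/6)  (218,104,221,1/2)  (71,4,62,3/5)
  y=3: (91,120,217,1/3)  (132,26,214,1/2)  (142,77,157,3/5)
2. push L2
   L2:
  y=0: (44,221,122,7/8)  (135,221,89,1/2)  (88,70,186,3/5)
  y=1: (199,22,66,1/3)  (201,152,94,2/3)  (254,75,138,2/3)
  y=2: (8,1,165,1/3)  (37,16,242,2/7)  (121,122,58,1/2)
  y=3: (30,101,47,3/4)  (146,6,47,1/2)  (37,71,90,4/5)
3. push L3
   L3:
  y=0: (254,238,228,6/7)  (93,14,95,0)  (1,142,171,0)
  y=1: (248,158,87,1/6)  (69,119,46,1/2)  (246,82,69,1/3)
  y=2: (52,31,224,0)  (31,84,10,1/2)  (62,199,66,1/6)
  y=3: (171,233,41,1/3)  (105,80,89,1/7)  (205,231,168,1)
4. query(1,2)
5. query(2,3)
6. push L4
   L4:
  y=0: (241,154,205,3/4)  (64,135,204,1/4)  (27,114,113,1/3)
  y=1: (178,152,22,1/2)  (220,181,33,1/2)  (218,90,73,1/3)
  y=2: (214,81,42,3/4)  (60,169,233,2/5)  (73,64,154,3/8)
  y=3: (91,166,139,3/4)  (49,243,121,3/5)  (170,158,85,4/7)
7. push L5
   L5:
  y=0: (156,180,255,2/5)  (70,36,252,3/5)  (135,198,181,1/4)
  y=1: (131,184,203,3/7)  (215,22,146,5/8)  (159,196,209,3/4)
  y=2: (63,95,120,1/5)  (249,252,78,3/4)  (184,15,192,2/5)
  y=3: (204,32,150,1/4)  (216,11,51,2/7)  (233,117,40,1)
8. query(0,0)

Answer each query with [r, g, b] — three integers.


(1,2) stack=L1,L2,L3; from [0,0,0]:
L1 α=1/2: [109, 52, 221/2]
L2 α=2/7: [619/7, 292/7, 2073/14]
L3 α=1/2: [418/7, 440/7, 2213/28]
= [60, 63, 79]

(2,3) stack=L1,L2,L3; from [0,0,0]:
after L1 α=3/5: [426/5, 231/5, 471/5]
after L2 α=4/5: [1166/25, 1651/25, 2271/25]
after L3 α=1: [205, 231, 168]
= [205, 231, 168]

(0,0) stack=L1,L2,L3,L4,L5; from [0,0,0]:
+L1 (α=7/8) → [1617/8, 315/2, 147/8]
+L2 (α=7/8) → [4081/64, 3409/16, 6979/64]
+L3 (α=6/7) → [101617/448, 3751/16, 94531/448]
+L4 (α=3/4) → [425521/1792, 11143/64, 370051/1792]
+L5 (α=2/5) → [1835667/8960, 56469/320, 2024073/8960]
= [205, 176, 226]


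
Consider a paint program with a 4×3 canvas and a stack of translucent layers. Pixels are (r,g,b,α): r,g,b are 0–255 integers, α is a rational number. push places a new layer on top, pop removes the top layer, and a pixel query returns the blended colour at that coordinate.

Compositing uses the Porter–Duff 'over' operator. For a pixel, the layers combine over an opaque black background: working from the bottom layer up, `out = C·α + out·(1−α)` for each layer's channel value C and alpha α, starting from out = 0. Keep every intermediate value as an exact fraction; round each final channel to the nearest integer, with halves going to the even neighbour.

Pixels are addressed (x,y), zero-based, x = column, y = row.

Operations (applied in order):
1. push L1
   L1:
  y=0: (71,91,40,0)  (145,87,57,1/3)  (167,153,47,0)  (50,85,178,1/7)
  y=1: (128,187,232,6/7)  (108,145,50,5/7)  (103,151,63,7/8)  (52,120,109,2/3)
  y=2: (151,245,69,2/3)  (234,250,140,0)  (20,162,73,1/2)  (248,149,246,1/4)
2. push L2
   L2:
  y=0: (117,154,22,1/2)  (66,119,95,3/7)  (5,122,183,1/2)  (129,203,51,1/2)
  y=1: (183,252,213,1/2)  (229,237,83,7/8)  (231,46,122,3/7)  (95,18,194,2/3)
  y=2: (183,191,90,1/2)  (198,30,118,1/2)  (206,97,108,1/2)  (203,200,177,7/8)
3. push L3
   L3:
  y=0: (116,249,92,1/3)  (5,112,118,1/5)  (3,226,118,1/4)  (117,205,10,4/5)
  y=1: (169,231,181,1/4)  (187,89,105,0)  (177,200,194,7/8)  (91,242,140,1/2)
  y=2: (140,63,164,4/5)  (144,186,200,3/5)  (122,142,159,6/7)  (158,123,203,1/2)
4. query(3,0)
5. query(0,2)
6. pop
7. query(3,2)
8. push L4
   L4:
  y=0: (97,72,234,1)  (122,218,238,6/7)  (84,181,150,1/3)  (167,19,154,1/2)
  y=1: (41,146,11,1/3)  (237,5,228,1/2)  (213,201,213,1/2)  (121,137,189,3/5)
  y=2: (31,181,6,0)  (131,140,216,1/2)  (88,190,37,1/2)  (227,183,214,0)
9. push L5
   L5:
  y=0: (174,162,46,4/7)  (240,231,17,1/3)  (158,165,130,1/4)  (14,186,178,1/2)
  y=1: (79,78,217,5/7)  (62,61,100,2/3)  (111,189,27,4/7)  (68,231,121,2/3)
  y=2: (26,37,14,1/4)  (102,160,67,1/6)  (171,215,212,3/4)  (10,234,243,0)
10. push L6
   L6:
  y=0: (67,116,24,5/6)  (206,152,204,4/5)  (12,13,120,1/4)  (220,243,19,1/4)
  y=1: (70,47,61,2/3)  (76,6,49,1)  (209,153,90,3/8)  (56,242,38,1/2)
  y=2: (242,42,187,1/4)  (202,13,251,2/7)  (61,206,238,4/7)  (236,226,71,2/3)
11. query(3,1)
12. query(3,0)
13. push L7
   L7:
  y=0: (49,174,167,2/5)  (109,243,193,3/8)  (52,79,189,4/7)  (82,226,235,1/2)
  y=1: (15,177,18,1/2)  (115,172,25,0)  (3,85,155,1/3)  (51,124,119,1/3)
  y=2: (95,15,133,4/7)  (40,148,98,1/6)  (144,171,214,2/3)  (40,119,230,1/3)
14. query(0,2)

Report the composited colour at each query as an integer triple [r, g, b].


at x=3,y=0 over L1,L2,L3:
L1 α=1/7: [50/7, 85/7, 178/7]
L2 α=1/2: [953/14, 753/7, 535/14]
L3 α=4/5: [1501/14, 6493/35, 219/14]
= [107, 186, 16]

(0,2) stack=L1,L2,L3; from [0,0,0]:
L1 α=2/3: [302/3, 490/3, 46]
L2 α=1/2: [851/6, 1063/6, 68]
L3 α=4/5: [4211/30, 515/6, 724/5]
rounded: [140, 86, 145]

(3,2) stack=L1,L2; from [0,0,0]:
after L1 α=1/4: [62, 149/4, 123/2]
after L2 α=7/8: [1483/8, 5749/32, 2601/16]
rounded: [185, 180, 163]

(3,1) stack=L1,L2,L4,L5,L6; from [0,0,0]:
after L1 α=2/3: [104/3, 80, 218/3]
after L2 α=2/3: [674/9, 116/3, 1382/9]
after L4 α=3/5: [923/9, 293/3, 7867/45]
after L5 α=2/3: [2147/27, 1679/9, 18757/135]
after L6 α=1/2: [3659/54, 3857/18, 23887/270]
rounded: [68, 214, 88]

query (3,0) [L1,L2,L4,L5,L6] — begin 0,0,0
+L1 (α=1/7) → [50/7, 85/7, 178/7]
+L2 (α=1/2) → [953/14, 753/7, 535/14]
+L4 (α=1/2) → [3291/28, 443/7, 2691/28]
+L5 (α=1/2) → [3683/56, 1745/14, 7675/56]
+L6 (α=1/4) → [23369/224, 8637/56, 24089/224]
→ [104, 154, 108]

at x=0,y=2 over L1,L2,L4,L5,L6,L7:
+L1 (α=2/3) → [302/3, 490/3, 46]
+L2 (α=1/2) → [851/6, 1063/6, 68]
+L4 (α=0) → [851/6, 1063/6, 68]
+L5 (α=1/4) → [903/8, 1137/8, 109/2]
+L6 (α=1/4) → [4645/32, 3747/32, 701/8]
+L7 (α=4/7) → [26095/224, 13161/224, 6359/56]
rounded: [116, 59, 114]


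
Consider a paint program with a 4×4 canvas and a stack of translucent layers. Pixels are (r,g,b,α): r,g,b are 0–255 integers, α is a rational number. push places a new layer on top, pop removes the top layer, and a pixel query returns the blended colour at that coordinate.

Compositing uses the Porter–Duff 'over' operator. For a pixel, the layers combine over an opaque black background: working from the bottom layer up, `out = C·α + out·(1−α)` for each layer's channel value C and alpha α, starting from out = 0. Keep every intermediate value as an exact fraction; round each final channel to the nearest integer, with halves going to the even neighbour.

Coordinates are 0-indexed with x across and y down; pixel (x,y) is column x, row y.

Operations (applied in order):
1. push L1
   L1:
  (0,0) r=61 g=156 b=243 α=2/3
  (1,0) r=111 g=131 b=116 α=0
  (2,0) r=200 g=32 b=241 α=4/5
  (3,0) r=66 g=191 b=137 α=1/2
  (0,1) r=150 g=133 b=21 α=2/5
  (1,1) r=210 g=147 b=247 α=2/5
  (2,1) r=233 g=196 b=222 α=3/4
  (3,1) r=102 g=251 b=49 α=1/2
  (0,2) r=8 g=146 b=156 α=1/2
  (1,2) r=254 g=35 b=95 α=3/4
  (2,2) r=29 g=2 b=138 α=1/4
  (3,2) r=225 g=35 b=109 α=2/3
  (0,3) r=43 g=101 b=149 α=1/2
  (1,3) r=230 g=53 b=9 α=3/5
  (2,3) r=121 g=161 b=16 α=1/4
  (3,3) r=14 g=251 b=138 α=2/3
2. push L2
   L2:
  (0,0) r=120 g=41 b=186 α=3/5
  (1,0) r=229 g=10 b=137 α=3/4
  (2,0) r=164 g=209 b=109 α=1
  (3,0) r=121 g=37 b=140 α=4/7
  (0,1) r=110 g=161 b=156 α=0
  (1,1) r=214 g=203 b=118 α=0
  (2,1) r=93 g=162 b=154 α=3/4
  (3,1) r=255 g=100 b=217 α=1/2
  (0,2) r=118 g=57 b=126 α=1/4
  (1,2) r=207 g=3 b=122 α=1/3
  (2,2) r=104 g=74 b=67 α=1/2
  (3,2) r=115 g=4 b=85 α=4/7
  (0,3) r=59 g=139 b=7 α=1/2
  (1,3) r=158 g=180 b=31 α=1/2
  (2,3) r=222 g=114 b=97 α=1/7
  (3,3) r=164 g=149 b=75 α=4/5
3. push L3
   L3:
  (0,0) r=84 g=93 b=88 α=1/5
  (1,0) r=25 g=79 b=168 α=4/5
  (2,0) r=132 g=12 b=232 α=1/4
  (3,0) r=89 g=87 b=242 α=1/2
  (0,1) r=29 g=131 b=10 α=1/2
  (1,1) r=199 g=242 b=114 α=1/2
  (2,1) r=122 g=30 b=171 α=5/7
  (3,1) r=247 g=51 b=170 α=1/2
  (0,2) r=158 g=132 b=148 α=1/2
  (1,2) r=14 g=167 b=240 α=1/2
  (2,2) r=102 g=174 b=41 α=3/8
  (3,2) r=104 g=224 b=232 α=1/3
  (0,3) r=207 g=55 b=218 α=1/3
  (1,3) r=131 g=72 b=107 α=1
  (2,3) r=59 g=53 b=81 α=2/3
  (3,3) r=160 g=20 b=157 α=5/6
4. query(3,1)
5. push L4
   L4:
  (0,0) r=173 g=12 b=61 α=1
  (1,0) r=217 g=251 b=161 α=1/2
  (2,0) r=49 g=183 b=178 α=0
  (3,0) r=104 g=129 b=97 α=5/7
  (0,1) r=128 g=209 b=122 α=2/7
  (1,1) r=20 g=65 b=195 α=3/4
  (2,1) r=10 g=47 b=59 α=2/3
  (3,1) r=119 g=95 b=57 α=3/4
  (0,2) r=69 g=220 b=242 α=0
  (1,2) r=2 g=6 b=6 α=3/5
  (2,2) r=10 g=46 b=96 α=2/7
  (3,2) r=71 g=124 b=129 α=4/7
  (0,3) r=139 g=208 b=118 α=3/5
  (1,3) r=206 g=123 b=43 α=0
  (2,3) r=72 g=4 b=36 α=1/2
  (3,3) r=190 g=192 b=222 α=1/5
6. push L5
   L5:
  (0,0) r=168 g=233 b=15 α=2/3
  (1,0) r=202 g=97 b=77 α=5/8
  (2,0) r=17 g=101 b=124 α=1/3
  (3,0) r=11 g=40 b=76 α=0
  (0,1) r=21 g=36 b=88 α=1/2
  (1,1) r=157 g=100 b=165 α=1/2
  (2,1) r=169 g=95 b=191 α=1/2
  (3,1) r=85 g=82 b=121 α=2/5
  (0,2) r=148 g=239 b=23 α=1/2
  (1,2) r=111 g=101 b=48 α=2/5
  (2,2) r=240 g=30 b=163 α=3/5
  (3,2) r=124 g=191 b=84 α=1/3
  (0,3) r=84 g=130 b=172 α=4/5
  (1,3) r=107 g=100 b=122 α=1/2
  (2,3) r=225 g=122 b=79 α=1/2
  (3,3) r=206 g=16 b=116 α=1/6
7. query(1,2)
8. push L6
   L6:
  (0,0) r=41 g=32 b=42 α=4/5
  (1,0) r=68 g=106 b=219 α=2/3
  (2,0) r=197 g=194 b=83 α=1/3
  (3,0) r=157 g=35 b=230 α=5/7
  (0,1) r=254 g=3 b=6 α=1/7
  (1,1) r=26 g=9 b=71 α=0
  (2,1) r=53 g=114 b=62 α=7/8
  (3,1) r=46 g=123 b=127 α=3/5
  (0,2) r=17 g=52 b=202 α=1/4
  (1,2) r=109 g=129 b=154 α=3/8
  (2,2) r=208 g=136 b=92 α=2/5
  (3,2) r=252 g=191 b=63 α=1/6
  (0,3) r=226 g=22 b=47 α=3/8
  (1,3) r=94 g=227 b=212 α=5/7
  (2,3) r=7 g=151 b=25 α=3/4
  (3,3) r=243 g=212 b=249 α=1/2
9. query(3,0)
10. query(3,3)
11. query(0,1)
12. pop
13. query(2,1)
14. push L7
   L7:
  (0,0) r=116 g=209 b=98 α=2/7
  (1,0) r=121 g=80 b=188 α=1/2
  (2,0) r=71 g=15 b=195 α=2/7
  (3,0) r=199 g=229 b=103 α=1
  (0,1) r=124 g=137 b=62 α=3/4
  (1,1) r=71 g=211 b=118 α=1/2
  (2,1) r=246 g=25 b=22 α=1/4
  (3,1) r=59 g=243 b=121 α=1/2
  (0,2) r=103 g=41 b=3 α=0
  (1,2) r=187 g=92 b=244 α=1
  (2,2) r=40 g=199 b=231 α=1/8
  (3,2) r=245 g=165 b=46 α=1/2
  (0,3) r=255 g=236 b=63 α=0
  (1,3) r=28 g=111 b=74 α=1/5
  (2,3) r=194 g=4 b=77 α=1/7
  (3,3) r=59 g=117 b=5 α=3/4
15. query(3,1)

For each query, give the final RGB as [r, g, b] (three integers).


at x=3,y=1 over L1,L2,L3:
+L1 (α=1/2) → [51, 251/2, 49/2]
+L2 (α=1/2) → [153, 451/4, 483/4]
+L3 (α=1/2) → [200, 655/8, 1163/8]
→ [200, 82, 145]

(1,2) stack=L1,L2,L3,L4,L5; from [0,0,0]:
+L1 (α=3/4) → [381/2, 105/4, 285/4]
+L2 (α=1/3) → [196, 37/2, 529/6]
+L3 (α=1/2) → [105, 371/4, 1969/12]
+L4 (α=3/5) → [216/5, 407/10, 2077/30]
+L5 (α=2/5) → [1758/25, 3241/50, 3037/50]
rounded: [70, 65, 61]

query (3,0) [L1,L2,L3,L4,L5,L6] — begin 0,0,0
L1 α=1/2: [33, 191/2, 137/2]
L2 α=4/7: [583/7, 869/14, 1531/14]
L3 α=1/2: [603/7, 2087/28, 4919/28]
L4 α=5/7: [4846/49, 11117/98, 11709/98]
L5 α=0: [4846/49, 11117/98, 11709/98]
L6 α=5/7: [48157/343, 19692/343, 68059/343]
→ [140, 57, 198]

query (3,3) [L1,L2,L3,L4,L5,L6] — begin 0,0,0
after L1 α=2/3: [28/3, 502/3, 92]
after L2 α=4/5: [1996/15, 458/3, 392/5]
after L3 α=5/6: [6998/45, 379/9, 1439/10]
after L4 α=1/5: [36542/225, 3244/45, 3988/25]
after L5 α=1/6: [22906/135, 1694/27, 2284/15]
after L6 α=1/2: [55711/270, 3709/27, 6019/30]
= [206, 137, 201]

query (0,1) [L1,L2,L3,L4,L5,L6] — begin 0,0,0
L1 α=2/5: [60, 266/5, 42/5]
L2 α=0: [60, 266/5, 42/5]
L3 α=1/2: [89/2, 921/10, 46/5]
L4 α=2/7: [957/14, 251/2, 290/7]
L5 α=1/2: [1251/28, 323/4, 453/7]
L6 α=1/7: [7309/98, 975/14, 2760/49]
→ [75, 70, 56]

(2,1) stack=L1,L2,L3,L4,L5; from [0,0,0]:
L1 α=3/4: [699/4, 147, 333/2]
L2 α=3/4: [1815/16, 633/4, 1257/8]
L3 α=5/7: [6695/56, 933/14, 4677/28]
L4 α=2/3: [2605/56, 2249/42, 7981/84]
L5 α=1/2: [12069/112, 6239/84, 24025/168]
→ [108, 74, 143]

at x=3,y=1 over L1,L2,L3,L4,L5,L7:
+L1 (α=1/2) → [51, 251/2, 49/2]
+L2 (α=1/2) → [153, 451/4, 483/4]
+L3 (α=1/2) → [200, 655/8, 1163/8]
+L4 (α=3/4) → [557/4, 2935/32, 2531/32]
+L5 (α=2/5) → [2351/20, 14053/160, 15337/160]
+L7 (α=1/2) → [3531/40, 52933/320, 34697/320]
= [88, 165, 108]


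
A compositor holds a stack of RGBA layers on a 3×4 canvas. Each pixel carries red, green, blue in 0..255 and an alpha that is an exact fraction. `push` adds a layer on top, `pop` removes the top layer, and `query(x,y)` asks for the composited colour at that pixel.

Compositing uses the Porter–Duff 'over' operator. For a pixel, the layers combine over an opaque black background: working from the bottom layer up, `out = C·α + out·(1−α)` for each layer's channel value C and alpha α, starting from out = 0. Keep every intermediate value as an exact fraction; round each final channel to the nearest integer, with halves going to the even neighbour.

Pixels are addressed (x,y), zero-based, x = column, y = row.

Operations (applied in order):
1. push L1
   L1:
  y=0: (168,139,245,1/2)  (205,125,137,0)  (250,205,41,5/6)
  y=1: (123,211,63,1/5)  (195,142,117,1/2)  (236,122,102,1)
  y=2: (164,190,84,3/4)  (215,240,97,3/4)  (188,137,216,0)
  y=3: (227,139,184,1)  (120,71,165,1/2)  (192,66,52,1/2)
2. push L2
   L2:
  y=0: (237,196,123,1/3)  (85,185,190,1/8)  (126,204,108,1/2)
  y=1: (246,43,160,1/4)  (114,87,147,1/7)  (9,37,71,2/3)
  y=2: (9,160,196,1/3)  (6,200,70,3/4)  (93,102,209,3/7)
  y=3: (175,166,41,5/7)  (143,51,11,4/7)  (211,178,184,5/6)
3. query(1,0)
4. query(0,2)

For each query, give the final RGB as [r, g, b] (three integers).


(1,0) stack=L1,L2; from [0,0,0]:
after L1 α=0: [0, 0, 0]
after L2 α=1/8: [85/8, 185/8, 95/4]
= [11, 23, 24]

query (0,2) [L1,L2] — begin 0,0,0
L1 α=3/4: [123, 285/2, 63]
L2 α=1/3: [85, 445/3, 322/3]
rounded: [85, 148, 107]


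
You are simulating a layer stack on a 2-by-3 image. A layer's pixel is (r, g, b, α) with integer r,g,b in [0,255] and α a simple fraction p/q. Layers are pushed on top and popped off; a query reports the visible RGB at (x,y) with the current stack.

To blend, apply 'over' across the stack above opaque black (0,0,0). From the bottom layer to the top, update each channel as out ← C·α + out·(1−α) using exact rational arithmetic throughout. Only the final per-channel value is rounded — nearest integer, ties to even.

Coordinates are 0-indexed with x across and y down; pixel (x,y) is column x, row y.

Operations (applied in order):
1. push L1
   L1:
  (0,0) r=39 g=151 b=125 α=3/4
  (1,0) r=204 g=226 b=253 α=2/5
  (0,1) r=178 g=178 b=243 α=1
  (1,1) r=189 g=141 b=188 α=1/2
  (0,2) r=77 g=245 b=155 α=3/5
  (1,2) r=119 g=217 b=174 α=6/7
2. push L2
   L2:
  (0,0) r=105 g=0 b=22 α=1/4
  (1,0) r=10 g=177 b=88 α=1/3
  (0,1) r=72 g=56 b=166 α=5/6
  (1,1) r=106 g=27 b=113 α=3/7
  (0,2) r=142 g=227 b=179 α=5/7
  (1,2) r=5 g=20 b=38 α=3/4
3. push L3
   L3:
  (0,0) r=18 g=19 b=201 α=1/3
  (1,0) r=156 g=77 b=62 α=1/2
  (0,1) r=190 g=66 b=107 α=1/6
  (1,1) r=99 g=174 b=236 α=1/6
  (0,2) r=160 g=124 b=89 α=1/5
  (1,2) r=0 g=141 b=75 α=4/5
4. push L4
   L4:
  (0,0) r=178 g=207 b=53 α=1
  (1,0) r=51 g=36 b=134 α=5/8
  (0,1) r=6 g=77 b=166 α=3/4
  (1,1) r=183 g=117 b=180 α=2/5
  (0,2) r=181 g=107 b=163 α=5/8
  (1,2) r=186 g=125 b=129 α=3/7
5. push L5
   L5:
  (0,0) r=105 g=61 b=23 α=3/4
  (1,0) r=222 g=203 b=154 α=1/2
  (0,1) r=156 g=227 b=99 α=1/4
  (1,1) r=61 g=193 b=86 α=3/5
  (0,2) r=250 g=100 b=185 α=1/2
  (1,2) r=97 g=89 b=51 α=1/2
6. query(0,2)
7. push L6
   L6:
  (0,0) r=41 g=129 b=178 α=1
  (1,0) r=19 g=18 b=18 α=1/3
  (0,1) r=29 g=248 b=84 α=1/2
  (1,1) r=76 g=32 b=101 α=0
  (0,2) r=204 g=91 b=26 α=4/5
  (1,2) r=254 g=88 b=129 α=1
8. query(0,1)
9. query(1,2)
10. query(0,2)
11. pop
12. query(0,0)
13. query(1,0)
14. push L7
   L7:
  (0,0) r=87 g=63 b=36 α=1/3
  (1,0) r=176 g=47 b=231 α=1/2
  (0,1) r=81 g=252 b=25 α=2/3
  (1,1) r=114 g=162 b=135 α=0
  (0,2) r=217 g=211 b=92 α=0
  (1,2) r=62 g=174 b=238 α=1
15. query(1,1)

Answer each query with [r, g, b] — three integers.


query (0,2) [L1,L2,L3,L4,L5] — begin 0,0,0
+L1 (α=3/5) → [231/5, 147, 93]
+L2 (α=5/7) → [4012/35, 1429/7, 1081/7]
+L3 (α=1/5) → [21648/175, 6584/35, 4947/35]
+L4 (α=5/8) → [223319/1400, 38477/280, 21683/140]
+L5 (α=1/2) → [573319/2800, 66477/560, 47583/280]
= [205, 119, 170]

at x=0,y=1 over L1,L2,L3,L4,L5,L6:
L1 α=1: [178, 178, 243]
L2 α=5/6: [269/3, 229/3, 1073/6]
L3 α=1/6: [1915/18, 1343/18, 6007/36]
L4 α=3/4: [2239/72, 5501/72, 23935/144]
L5 α=1/4: [5983/96, 10949/96, 28687/192]
L6 α=1/2: [8767/192, 34757/192, 44815/384]
= [46, 181, 117]

at x=1,y=2 over L1,L2,L3,L4,L5,L6:
after L1 α=6/7: [102, 186, 1044/7]
after L2 α=3/4: [117/4, 123/2, 921/14]
after L3 α=4/5: [117/20, 1251/10, 5121/70]
after L4 α=3/7: [2907/35, 4377/35, 23787/245]
after L5 α=1/2: [3151/35, 3746/35, 18141/245]
after L6 α=1: [254, 88, 129]
= [254, 88, 129]

query (0,2) [L1,L2,L3,L4,L5,L6] — begin 0,0,0
after L1 α=3/5: [231/5, 147, 93]
after L2 α=5/7: [4012/35, 1429/7, 1081/7]
after L3 α=1/5: [21648/175, 6584/35, 4947/35]
after L4 α=5/8: [223319/1400, 38477/280, 21683/140]
after L5 α=1/2: [573319/2800, 66477/560, 47583/280]
after L6 α=4/5: [2858119/14000, 270317/2800, 76703/1400]
rounded: [204, 97, 55]

query (0,0) [L1,L2,L3,L4,L5] — begin 0,0,0
after L1 α=3/4: [117/4, 453/4, 375/4]
after L2 α=1/4: [771/16, 1359/16, 1213/16]
after L3 α=1/3: [305/8, 1511/24, 2821/24]
after L4 α=1: [178, 207, 53]
after L5 α=3/4: [493/4, 195/2, 61/2]
rounded: [123, 98, 30]

query (1,0) [L1,L2,L3,L4,L5] — begin 0,0,0
+L1 (α=2/5) → [408/5, 452/5, 506/5]
+L2 (α=1/3) → [866/15, 1789/15, 484/5]
+L3 (α=1/2) → [1603/15, 1472/15, 397/5]
+L4 (α=5/8) → [1439/20, 593/10, 4541/40]
+L5 (α=1/2) → [5879/40, 2623/20, 10701/80]
rounded: [147, 131, 134]

(1,1) stack=L1,L2,L3,L4,L5,L7; from [0,0,0]:
+L1 (α=1/2) → [189/2, 141/2, 94]
+L2 (α=3/7) → [696/7, 363/7, 715/7]
+L3 (α=1/6) → [1391/14, 1011/14, 5227/42]
+L4 (α=2/5) → [9297/70, 6309/70, 10267/70]
+L5 (α=3/5) → [15702/175, 26574/175, 19297/175]
+L7 (α=0) → [15702/175, 26574/175, 19297/175]
→ [90, 152, 110]


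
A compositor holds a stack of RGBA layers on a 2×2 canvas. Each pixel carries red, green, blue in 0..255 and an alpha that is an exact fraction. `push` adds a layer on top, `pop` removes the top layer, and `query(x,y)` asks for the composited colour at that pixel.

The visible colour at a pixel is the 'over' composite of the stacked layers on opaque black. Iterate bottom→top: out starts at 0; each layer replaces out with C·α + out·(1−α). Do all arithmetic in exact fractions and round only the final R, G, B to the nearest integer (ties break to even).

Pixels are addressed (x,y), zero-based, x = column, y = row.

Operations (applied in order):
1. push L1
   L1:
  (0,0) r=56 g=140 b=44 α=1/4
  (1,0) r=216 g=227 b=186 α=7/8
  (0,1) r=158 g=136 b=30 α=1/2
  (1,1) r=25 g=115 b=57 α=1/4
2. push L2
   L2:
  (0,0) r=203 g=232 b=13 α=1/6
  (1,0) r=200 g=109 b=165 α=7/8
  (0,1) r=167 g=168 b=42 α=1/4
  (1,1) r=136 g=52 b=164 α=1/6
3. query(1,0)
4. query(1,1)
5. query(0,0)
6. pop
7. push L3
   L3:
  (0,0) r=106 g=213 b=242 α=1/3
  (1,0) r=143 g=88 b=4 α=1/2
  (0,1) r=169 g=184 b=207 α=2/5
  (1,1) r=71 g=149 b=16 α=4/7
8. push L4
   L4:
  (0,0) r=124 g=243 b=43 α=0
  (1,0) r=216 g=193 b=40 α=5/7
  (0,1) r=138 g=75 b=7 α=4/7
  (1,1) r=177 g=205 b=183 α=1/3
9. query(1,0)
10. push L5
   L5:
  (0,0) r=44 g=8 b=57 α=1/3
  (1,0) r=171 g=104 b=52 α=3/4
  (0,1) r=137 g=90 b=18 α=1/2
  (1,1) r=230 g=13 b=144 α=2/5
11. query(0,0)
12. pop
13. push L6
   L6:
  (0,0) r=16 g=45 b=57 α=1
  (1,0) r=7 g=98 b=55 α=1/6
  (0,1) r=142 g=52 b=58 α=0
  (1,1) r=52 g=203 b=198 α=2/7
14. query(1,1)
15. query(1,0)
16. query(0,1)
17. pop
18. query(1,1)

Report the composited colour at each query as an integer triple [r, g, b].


at x=1,y=0 over L1,L2:
after L1 α=7/8: [189, 1589/8, 651/4]
after L2 α=7/8: [1589/8, 7693/64, 5271/32]
→ [199, 120, 165]

query (1,1) [L1,L2] — begin 0,0,0
+L1 (α=1/4) → [25/4, 115/4, 57/4]
+L2 (α=1/6) → [223/8, 261/8, 941/24]
= [28, 33, 39]

(0,0) stack=L1,L2; from [0,0,0]:
+L1 (α=1/4) → [14, 35, 11]
+L2 (α=1/6) → [91/2, 407/6, 34/3]
rounded: [46, 68, 11]

at x=1,y=0 over L1,L3,L4:
L1 α=7/8: [189, 1589/8, 651/4]
L3 α=1/2: [166, 2293/16, 667/8]
L4 α=5/7: [1412/7, 10013/56, 1467/28]
→ [202, 179, 52]

at x=0,y=0 over L1,L3,L4,L5:
L1 α=1/4: [14, 35, 11]
L3 α=1/3: [134/3, 283/3, 88]
L4 α=0: [134/3, 283/3, 88]
L5 α=1/3: [400/9, 590/9, 233/3]
rounded: [44, 66, 78]

at x=1,y=1 over L1,L3,L4,L6:
+L1 (α=1/4) → [25/4, 115/4, 57/4]
+L3 (α=4/7) → [173/4, 2729/28, 61/4]
+L4 (α=1/3) → [527/6, 5599/42, 427/6]
+L6 (α=2/7) → [3259/42, 45047/294, 4511/42]
rounded: [78, 153, 107]

query (1,0) [L1,L3,L4,L6] — begin 0,0,0
L1 α=7/8: [189, 1589/8, 651/4]
L3 α=1/2: [166, 2293/16, 667/8]
L4 α=5/7: [1412/7, 10013/56, 1467/28]
L6 α=1/6: [7109/42, 55553/336, 8875/168]
= [169, 165, 53]

query (0,1) [L1,L3,L4,L6] — begin 0,0,0
after L1 α=1/2: [79, 68, 15]
after L3 α=2/5: [115, 572/5, 459/5]
after L4 α=4/7: [897/7, 3216/35, 1517/35]
after L6 α=0: [897/7, 3216/35, 1517/35]
→ [128, 92, 43]

at x=1,y=1 over L1,L3,L4:
+L1 (α=1/4) → [25/4, 115/4, 57/4]
+L3 (α=4/7) → [173/4, 2729/28, 61/4]
+L4 (α=1/3) → [527/6, 5599/42, 427/6]
→ [88, 133, 71]


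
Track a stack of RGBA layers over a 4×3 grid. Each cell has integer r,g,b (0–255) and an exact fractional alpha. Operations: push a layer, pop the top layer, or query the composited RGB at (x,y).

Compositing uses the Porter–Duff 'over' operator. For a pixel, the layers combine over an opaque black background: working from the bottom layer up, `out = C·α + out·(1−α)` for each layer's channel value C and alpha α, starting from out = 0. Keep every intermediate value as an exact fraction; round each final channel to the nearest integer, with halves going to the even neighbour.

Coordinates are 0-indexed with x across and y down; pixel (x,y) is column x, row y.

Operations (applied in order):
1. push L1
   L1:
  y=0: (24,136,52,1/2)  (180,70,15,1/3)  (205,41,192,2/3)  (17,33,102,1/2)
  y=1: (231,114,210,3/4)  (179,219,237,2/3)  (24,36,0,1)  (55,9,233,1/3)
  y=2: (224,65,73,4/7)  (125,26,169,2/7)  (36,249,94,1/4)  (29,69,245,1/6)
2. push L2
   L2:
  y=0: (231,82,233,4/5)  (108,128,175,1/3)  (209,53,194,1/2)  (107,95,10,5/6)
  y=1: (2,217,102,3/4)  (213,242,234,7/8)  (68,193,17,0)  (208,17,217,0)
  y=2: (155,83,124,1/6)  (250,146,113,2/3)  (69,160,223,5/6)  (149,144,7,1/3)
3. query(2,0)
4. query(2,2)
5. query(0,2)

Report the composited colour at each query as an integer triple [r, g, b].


(2,0) stack=L1,L2; from [0,0,0]:
L1 α=2/3: [410/3, 82/3, 128]
L2 α=1/2: [1037/6, 241/6, 161]
→ [173, 40, 161]

at x=2,y=2 over L1,L2:
+L1 (α=1/4) → [9, 249/4, 47/2]
+L2 (α=5/6) → [59, 3449/24, 759/4]
→ [59, 144, 190]

at x=0,y=2 over L1,L2:
+L1 (α=4/7) → [128, 260/7, 292/7]
+L2 (α=1/6) → [265/2, 627/14, 388/7]
rounded: [132, 45, 55]


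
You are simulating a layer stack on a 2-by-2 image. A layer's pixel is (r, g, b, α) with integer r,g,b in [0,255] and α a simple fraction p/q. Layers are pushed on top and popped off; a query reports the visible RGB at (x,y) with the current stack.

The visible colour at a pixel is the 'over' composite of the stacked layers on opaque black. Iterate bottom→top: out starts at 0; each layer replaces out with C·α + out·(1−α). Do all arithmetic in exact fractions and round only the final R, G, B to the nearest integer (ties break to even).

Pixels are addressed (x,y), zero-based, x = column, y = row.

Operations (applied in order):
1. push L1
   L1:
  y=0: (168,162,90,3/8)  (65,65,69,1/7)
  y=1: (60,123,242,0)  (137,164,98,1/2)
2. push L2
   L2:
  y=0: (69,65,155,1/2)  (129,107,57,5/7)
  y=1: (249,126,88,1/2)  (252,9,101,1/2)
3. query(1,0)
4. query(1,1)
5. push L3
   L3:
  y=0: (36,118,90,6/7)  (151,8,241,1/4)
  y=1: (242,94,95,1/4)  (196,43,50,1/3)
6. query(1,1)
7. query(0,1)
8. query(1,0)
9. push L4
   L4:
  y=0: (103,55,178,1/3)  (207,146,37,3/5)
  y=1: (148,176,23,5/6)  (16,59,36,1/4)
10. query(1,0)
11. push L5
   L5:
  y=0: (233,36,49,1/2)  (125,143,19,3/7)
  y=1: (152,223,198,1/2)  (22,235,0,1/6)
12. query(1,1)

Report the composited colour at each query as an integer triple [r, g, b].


query (1,0) [L1,L2] — begin 0,0,0
after L1 α=1/7: [65/7, 65/7, 69/7]
after L2 α=5/7: [4645/49, 3875/49, 2133/49]
rounded: [95, 79, 44]

at x=1,y=1 over L1,L2:
L1 α=1/2: [137/2, 82, 49]
L2 α=1/2: [641/4, 91/2, 75]
rounded: [160, 46, 75]

(1,1) stack=L1,L2,L3; from [0,0,0]:
after L1 α=1/2: [137/2, 82, 49]
after L2 α=1/2: [641/4, 91/2, 75]
after L3 α=1/3: [1033/6, 134/3, 200/3]
= [172, 45, 67]

query (0,1) [L1,L2,L3] — begin 0,0,0
after L1 α=0: [0, 0, 0]
after L2 α=1/2: [249/2, 63, 44]
after L3 α=1/4: [1231/8, 283/4, 227/4]
→ [154, 71, 57]

at x=1,y=0 over L1,L2,L3:
+L1 (α=1/7) → [65/7, 65/7, 69/7]
+L2 (α=5/7) → [4645/49, 3875/49, 2133/49]
+L3 (α=1/4) → [10667/98, 12017/196, 4552/49]
= [109, 61, 93]

(1,0) stack=L1,L2,L3,L4; from [0,0,0]:
after L1 α=1/7: [65/7, 65/7, 69/7]
after L2 α=5/7: [4645/49, 3875/49, 2133/49]
after L3 α=1/4: [10667/98, 12017/196, 4552/49]
after L4 α=3/5: [41096/245, 54941/490, 14543/245]
→ [168, 112, 59]

(1,1) stack=L1,L2,L3,L4,L5; from [0,0,0]:
+L1 (α=1/2) → [137/2, 82, 49]
+L2 (α=1/2) → [641/4, 91/2, 75]
+L3 (α=1/3) → [1033/6, 134/3, 200/3]
+L4 (α=1/4) → [1065/8, 193/4, 59]
+L5 (α=1/6) → [5501/48, 635/8, 295/6]
→ [115, 79, 49]


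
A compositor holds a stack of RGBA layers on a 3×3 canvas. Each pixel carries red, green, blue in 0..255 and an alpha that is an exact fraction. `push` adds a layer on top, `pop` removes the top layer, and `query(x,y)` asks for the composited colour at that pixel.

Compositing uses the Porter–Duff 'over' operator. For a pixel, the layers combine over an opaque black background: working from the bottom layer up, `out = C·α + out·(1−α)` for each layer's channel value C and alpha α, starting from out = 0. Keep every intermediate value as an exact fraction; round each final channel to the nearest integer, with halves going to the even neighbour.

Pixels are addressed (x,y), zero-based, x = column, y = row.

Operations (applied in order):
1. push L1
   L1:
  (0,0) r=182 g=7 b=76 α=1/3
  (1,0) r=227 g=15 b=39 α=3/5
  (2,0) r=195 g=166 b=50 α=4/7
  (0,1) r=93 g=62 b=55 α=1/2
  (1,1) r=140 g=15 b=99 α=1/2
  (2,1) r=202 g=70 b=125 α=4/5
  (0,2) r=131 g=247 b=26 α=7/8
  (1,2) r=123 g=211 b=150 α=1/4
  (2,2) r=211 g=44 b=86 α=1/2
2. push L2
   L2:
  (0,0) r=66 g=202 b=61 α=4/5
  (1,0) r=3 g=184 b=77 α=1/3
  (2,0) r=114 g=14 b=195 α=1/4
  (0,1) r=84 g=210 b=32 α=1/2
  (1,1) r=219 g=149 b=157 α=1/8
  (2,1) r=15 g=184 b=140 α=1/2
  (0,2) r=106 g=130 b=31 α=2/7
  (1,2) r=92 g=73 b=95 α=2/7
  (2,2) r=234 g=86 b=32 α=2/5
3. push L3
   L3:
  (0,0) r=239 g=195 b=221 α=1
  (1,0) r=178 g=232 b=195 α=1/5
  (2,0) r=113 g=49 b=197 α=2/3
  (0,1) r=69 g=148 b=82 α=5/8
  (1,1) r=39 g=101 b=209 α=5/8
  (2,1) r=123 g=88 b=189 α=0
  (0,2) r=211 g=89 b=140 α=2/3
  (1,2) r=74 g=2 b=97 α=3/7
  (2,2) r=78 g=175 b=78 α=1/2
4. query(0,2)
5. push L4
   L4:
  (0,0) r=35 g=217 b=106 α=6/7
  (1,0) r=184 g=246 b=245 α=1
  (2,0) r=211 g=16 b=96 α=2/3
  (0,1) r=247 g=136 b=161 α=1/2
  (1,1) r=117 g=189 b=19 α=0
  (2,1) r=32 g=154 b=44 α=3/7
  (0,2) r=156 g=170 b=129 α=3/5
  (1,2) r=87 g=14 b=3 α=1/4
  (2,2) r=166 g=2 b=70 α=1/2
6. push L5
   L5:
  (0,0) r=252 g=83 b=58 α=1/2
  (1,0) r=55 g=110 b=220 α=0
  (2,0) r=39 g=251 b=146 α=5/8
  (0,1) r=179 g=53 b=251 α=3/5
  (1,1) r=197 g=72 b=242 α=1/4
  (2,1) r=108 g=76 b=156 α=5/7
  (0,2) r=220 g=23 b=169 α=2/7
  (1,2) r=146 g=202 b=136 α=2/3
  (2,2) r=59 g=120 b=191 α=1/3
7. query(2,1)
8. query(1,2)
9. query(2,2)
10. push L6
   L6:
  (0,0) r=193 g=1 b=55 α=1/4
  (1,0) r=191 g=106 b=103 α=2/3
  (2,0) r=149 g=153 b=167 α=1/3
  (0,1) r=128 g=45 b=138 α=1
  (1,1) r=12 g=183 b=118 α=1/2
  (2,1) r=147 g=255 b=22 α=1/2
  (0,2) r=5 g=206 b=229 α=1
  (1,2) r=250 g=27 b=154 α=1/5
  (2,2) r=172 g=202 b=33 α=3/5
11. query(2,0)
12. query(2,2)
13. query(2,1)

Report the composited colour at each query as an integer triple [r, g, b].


at x=0,y=2 over L1,L2,L3:
after L1 α=7/8: [917/8, 1729/8, 91/4]
after L2 α=2/7: [6281/56, 10725/56, 703/28]
after L3 α=2/3: [9971/56, 20693/168, 8543/84]
rounded: [178, 123, 102]

at x=2,y=1 over L1,L2,L3,L4,L5:
after L1 α=4/5: [808/5, 56, 100]
after L2 α=1/2: [883/10, 120, 120]
after L3 α=0: [883/10, 120, 120]
after L4 α=3/7: [2246/35, 942/7, 612/7]
after L5 α=5/7: [23392/245, 4544/49, 6684/49]
= [95, 93, 136]

at x=1,y=2 over L1,L2,L3,L4,L5:
L1 α=1/4: [123/4, 211/4, 75/2]
L2 α=2/7: [193/4, 1639/28, 755/14]
L3 α=3/7: [415/7, 1681/49, 3547/49]
L4 α=1/4: [927/14, 5729/196, 2697/49]
L5 α=2/3: [5015/42, 84913/588, 16025/147]
= [119, 144, 109]

(2,2) stack=L1,L2,L3,L4,L5; from [0,0,0]:
L1 α=1/2: [211/2, 22, 43]
L2 α=2/5: [1569/10, 238/5, 193/5]
L3 α=1/2: [2349/20, 1113/10, 583/10]
L4 α=1/2: [5669/40, 1133/20, 1283/20]
L5 α=1/3: [2283/20, 2333/30, 3193/30]
→ [114, 78, 106]

query (2,0) [L1,L2,L3,L4,L5,L6] — begin 0,0,0
L1 α=4/7: [780/7, 664/7, 200/7]
L2 α=1/4: [1569/14, 1045/14, 1965/28]
L3 α=2/3: [4733/42, 2417/42, 12997/84]
L4 α=2/3: [22457/126, 3761/126, 29125/252]
L5 α=5/8: [30647/336, 56471/336, 90445/672]
L6 α=1/3: [55679/504, 82175/504, 146557/1008]
= [110, 163, 145]

at x=2,y=2 over L1,L2,L3,L4,L5,L6:
after L1 α=1/2: [211/2, 22, 43]
after L2 α=2/5: [1569/10, 238/5, 193/5]
after L3 α=1/2: [2349/20, 1113/10, 583/10]
after L4 α=1/2: [5669/40, 1133/20, 1283/20]
after L5 α=1/3: [2283/20, 2333/30, 3193/30]
after L6 α=3/5: [7443/50, 11423/75, 4678/75]
= [149, 152, 62]

at x=2,y=1 over L1,L2,L3,L4,L5,L6:
+L1 (α=4/5) → [808/5, 56, 100]
+L2 (α=1/2) → [883/10, 120, 120]
+L3 (α=0) → [883/10, 120, 120]
+L4 (α=3/7) → [2246/35, 942/7, 612/7]
+L5 (α=5/7) → [23392/245, 4544/49, 6684/49]
+L6 (α=1/2) → [59407/490, 17039/98, 3881/49]
→ [121, 174, 79]


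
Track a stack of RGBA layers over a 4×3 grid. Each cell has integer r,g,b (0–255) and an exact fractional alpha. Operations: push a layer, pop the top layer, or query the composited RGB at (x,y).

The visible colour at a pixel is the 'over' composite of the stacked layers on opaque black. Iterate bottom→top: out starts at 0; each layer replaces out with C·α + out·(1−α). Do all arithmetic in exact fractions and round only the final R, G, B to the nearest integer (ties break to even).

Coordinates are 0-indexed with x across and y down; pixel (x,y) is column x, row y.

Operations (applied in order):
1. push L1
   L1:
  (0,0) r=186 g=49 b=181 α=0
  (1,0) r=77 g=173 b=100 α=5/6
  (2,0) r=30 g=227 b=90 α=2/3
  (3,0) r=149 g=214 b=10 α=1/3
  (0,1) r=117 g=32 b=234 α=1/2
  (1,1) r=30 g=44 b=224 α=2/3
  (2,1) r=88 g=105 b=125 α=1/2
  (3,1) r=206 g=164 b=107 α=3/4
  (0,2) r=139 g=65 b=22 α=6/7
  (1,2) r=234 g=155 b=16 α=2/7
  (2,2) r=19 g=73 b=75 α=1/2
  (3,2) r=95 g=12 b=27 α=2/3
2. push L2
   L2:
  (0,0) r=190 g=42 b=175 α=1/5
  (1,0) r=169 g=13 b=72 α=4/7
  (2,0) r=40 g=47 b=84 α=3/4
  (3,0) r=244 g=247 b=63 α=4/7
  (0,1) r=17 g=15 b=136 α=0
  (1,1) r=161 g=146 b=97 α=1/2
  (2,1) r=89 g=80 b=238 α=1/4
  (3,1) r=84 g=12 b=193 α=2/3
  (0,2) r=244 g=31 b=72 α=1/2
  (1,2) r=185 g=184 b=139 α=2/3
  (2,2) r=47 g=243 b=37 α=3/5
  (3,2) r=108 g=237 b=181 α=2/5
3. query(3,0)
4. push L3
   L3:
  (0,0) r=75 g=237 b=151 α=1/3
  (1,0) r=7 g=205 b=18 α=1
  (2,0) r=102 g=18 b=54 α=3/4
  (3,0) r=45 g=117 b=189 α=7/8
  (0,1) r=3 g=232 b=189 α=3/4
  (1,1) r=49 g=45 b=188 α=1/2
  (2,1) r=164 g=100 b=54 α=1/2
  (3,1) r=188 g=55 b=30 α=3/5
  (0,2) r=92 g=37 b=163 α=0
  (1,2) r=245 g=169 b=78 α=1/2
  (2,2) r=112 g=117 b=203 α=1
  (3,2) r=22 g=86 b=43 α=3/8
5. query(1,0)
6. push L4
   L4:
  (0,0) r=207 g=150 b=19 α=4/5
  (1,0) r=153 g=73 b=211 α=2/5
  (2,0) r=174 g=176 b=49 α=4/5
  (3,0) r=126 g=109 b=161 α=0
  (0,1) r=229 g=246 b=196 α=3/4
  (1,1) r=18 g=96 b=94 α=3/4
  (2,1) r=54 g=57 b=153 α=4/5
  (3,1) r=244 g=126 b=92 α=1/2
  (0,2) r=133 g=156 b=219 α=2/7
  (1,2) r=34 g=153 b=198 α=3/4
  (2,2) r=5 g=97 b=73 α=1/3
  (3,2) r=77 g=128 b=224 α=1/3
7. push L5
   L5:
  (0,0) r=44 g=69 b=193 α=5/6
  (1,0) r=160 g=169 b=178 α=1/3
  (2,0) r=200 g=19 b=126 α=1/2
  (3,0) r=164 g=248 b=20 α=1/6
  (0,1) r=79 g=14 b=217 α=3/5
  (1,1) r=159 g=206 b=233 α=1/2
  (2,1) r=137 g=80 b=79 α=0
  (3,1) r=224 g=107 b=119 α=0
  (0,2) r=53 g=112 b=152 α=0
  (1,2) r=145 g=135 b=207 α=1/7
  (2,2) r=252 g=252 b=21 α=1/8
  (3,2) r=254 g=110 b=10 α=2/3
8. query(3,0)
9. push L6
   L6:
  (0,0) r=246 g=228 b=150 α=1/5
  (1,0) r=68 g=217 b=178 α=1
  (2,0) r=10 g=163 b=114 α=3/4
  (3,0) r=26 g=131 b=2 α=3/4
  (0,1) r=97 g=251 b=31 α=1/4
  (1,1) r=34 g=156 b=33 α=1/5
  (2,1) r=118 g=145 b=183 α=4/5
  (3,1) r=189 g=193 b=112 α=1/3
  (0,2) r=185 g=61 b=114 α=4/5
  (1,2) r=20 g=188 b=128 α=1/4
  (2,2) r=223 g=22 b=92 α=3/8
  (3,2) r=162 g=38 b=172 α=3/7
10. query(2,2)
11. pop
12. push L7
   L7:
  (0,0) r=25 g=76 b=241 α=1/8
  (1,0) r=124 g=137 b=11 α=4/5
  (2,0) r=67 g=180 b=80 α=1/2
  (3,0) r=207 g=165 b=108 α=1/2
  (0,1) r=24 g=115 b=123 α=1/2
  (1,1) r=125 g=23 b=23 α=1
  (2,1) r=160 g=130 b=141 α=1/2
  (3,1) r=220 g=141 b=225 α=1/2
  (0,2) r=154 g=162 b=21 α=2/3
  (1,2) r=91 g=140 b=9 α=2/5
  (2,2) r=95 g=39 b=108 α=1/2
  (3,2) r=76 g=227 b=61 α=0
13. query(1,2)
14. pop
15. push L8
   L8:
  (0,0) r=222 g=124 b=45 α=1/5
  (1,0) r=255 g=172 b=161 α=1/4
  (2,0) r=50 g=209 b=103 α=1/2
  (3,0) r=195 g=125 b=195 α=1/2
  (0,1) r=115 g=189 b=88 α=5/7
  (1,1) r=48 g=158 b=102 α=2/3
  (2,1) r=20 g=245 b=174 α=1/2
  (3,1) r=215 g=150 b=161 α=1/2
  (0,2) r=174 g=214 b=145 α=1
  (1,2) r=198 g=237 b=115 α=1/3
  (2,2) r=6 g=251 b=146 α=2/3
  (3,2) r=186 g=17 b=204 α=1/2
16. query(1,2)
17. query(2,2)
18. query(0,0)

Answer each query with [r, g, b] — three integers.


(3,0) stack=L1,L2; from [0,0,0]:
L1 α=1/3: [149/3, 214/3, 10/3]
L2 α=4/7: [1125/7, 1202/7, 262/7]
→ [161, 172, 37]

query (1,0) [L1,L2,L3] — begin 0,0,0
after L1 α=5/6: [385/6, 865/6, 250/3]
after L2 α=4/7: [1737/14, 969/14, 538/7]
after L3 α=1: [7, 205, 18]
rounded: [7, 205, 18]

query (3,0) [L1,L2,L3,L4,L5] — begin 0,0,0
after L1 α=1/3: [149/3, 214/3, 10/3]
after L2 α=4/7: [1125/7, 1202/7, 262/7]
after L3 α=7/8: [1665/28, 6935/56, 9523/56]
after L4 α=0: [1665/28, 6935/56, 9523/56]
after L5 α=1/6: [12917/168, 48563/336, 16245/112]
rounded: [77, 145, 145]

at x=2,y=2 over L1,L2,L3,L4,L5,L6:
after L1 α=1/2: [19/2, 73/2, 75/2]
after L2 α=3/5: [32, 802/5, 186/5]
after L3 α=1: [112, 117, 203]
after L4 α=1/3: [229/3, 331/3, 479/3]
after L5 α=1/8: [2359/24, 3073/24, 427/3]
after L6 α=3/8: [27851/192, 16949/192, 2963/24]
→ [145, 88, 123]

query (1,2) [L1,L2,L3,L4,L5,L7] — begin 0,0,0
after L1 α=2/7: [468/7, 310/7, 32/7]
after L2 α=2/3: [3058/21, 962/7, 1978/21]
after L3 α=1/2: [8203/42, 2145/14, 1808/21]
after L4 α=3/4: [12487/168, 8571/56, 7141/42]
after L5 α=1/7: [16547/196, 29493/196, 8590/49]
after L7 α=2/5: [85313/980, 143359/980, 26652/245]
→ [87, 146, 109]

at x=1,y=2 over L1,L2,L3,L4,L5,L8:
after L1 α=2/7: [468/7, 310/7, 32/7]
after L2 α=2/3: [3058/21, 962/7, 1978/21]
after L3 α=1/2: [8203/42, 2145/14, 1808/21]
after L4 α=3/4: [12487/168, 8571/56, 7141/42]
after L5 α=1/7: [16547/196, 29493/196, 8590/49]
after L8 α=1/3: [35951/294, 17573/98, 7605/49]
= [122, 179, 155]

at x=2,y=2 over L1,L2,L3,L4,L5,L8:
L1 α=1/2: [19/2, 73/2, 75/2]
L2 α=3/5: [32, 802/5, 186/5]
L3 α=1: [112, 117, 203]
L4 α=1/3: [229/3, 331/3, 479/3]
L5 α=1/8: [2359/24, 3073/24, 427/3]
L8 α=2/3: [2647/72, 15121/72, 1303/9]
= [37, 210, 145]

(0,0) stack=L1,L2,L3,L4,L5,L8; from [0,0,0]:
L1 α=0: [0, 0, 0]
L2 α=1/5: [38, 42/5, 35]
L3 α=1/3: [151/3, 423/5, 221/3]
L4 α=4/5: [527/3, 3423/25, 449/15]
L5 α=5/6: [1187/18, 2008/25, 7462/45]
L8 α=1/5: [4372/45, 11132/125, 31873/225]
rounded: [97, 89, 142]


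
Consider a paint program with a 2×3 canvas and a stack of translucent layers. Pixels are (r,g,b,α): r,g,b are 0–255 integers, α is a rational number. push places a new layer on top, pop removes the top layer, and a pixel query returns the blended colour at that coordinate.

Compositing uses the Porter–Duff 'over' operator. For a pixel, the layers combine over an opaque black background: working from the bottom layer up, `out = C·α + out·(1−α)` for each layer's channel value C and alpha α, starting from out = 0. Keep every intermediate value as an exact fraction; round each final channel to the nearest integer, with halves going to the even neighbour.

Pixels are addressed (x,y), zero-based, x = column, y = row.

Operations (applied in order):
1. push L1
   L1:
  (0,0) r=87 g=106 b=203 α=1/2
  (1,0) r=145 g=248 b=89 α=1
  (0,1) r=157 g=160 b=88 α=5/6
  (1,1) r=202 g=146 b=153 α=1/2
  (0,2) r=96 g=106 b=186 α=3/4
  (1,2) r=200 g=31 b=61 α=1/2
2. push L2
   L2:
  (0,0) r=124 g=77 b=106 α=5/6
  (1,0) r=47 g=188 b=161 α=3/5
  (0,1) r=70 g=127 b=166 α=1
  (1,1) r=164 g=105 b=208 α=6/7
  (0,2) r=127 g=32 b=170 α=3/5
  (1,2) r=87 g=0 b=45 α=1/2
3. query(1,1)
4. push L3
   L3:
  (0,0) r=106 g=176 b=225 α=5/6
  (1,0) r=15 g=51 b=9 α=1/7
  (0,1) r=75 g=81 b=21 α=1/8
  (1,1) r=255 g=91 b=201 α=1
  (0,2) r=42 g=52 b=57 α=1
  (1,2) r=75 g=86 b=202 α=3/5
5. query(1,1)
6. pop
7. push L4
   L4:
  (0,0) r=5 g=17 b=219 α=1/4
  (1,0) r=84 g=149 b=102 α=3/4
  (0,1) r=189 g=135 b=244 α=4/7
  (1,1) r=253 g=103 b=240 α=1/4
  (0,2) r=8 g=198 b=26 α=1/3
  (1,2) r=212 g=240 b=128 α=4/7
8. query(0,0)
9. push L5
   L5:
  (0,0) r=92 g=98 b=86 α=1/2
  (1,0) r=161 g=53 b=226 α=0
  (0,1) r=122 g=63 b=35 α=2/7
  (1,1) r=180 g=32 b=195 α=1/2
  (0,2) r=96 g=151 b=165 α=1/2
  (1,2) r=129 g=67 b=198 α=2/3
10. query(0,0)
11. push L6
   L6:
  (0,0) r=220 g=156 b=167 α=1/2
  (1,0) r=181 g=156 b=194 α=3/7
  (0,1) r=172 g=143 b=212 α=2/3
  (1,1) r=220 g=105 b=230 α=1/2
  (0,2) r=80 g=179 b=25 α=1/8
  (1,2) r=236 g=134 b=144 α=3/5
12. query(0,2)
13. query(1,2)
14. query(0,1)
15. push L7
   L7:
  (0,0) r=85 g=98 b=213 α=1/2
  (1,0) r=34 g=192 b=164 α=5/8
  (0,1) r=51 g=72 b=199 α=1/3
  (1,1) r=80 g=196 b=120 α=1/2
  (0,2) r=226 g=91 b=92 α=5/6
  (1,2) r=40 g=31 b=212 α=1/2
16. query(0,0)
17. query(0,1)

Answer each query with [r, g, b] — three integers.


query (1,1) [L1,L2] — begin 0,0,0
after L1 α=1/2: [101, 73, 153/2]
after L2 α=6/7: [155, 703/7, 2649/14]
→ [155, 100, 189]

query (1,1) [L1,L2,L3] — begin 0,0,0
after L1 α=1/2: [101, 73, 153/2]
after L2 α=6/7: [155, 703/7, 2649/14]
after L3 α=1: [255, 91, 201]
→ [255, 91, 201]

query (0,0) [L1,L2,L4] — begin 0,0,0
+L1 (α=1/2) → [87/2, 53, 203/2]
+L2 (α=5/6) → [1327/12, 73, 421/4]
+L4 (α=1/4) → [1347/16, 59, 2139/16]
= [84, 59, 134]

query (0,0) [L1,L2,L4,L5] — begin 0,0,0
+L1 (α=1/2) → [87/2, 53, 203/2]
+L2 (α=5/6) → [1327/12, 73, 421/4]
+L4 (α=1/4) → [1347/16, 59, 2139/16]
+L5 (α=1/2) → [2819/32, 157/2, 3515/32]
→ [88, 78, 110]

(0,2) stack=L1,L2,L4,L5,L6; from [0,0,0]:
after L1 α=3/4: [72, 159/2, 279/2]
after L2 α=3/5: [105, 51, 789/5]
after L4 α=1/3: [218/3, 100, 1708/15]
after L5 α=1/2: [253/3, 251/2, 4183/30]
after L6 α=1/8: [2011/24, 2115/16, 30031/240]
= [84, 132, 125]

(1,2) stack=L1,L2,L4,L5,L6; from [0,0,0]:
+L1 (α=1/2) → [100, 31/2, 61/2]
+L2 (α=1/2) → [187/2, 31/4, 151/4]
+L4 (α=4/7) → [2257/14, 3933/28, 2501/28]
+L5 (α=2/3) → [5869/42, 7685/84, 13589/84]
+L6 (α=3/5) → [20737/105, 24569/210, 31733/210]
rounded: [197, 117, 151]

query (0,1) [L1,L2,L4,L5,L6] — begin 0,0,0
after L1 α=5/6: [785/6, 400/3, 220/3]
after L2 α=1: [70, 127, 166]
after L4 α=4/7: [138, 921/7, 1474/7]
after L5 α=2/7: [934/7, 5487/49, 7860/49]
after L6 α=2/3: [1114/7, 19501/147, 28636/147]
rounded: [159, 133, 195]

query (0,0) [L1,L2,L4,L5,L6,L7] — begin 0,0,0
+L1 (α=1/2) → [87/2, 53, 203/2]
+L2 (α=5/6) → [1327/12, 73, 421/4]
+L4 (α=1/4) → [1347/16, 59, 2139/16]
+L5 (α=1/2) → [2819/32, 157/2, 3515/32]
+L6 (α=1/2) → [9859/64, 469/4, 8859/64]
+L7 (α=1/2) → [15299/128, 861/8, 22491/128]
= [120, 108, 176]

at x=0,y=1 over L1,L2,L4,L5,L6,L7:
L1 α=5/6: [785/6, 400/3, 220/3]
L2 α=1: [70, 127, 166]
L4 α=4/7: [138, 921/7, 1474/7]
L5 α=2/7: [934/7, 5487/49, 7860/49]
L6 α=2/3: [1114/7, 19501/147, 28636/147]
L7 α=1/3: [2585/21, 49586/441, 86525/441]
rounded: [123, 112, 196]
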